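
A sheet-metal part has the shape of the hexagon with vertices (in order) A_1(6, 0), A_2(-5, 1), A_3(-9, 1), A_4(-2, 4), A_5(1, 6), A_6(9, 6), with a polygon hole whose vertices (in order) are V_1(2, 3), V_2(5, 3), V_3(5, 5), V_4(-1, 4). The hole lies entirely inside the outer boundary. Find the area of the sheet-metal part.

54.5

Outer boundary:
Apply the surveyor's formula: 2A = Σ (x_i·y_{i+1} − x_{i+1}·y_i), indices taken mod 6.
Σ = (6) + (4) + (-34) + (-16) + (-48) + (-36) = -124
Area = |Σ|/2 = 62.
Hole:
Cross-terms: -9, 10, 25, -11  ⇒  Σ = 15
Area = |Σ|/2 = 7.5.
Net area = 62 − 7.5 = 54.5.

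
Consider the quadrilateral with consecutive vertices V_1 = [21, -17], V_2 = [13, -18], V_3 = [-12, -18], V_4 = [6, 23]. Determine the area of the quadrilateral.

Apply Gauss's area formula: 2A = Σ (x_i·y_{i+1} − x_{i+1}·y_i), indices taken mod 4.
Σ = (-157) + (-450) + (-168) + (-585) = -1360
Area = |Σ|/2 = 680.

680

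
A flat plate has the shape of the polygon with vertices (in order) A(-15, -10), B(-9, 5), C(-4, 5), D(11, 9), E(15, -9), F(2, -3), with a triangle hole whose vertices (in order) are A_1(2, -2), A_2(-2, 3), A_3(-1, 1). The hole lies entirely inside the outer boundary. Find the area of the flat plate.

302

Outer boundary:
Apply the surveyor's formula: 2A = Σ (x_i·y_{i+1} − x_{i+1}·y_i), indices taken mod 6.
Cross-terms: -165, -25, -91, -234, -27, -65  ⇒  Σ = -607
Area = |Σ|/2 = 303.5.
Hole:
Apply the surveyor's formula: 2A = Σ (x_i·y_{i+1} − x_{i+1}·y_i), indices taken mod 3.
Σ = (2) + (1) + (0) = 3
Area = |Σ|/2 = 1.5.
Net area = 303.5 − 1.5 = 302.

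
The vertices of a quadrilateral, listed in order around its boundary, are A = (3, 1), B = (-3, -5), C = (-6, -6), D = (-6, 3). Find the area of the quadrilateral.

Σ = (-12) + (-12) + (-54) + (-15) = -93
Area = |Σ|/2 = 46.5.

46.5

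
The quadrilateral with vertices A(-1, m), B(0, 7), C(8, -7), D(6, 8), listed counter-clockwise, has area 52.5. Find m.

9

The doubled signed area Σ (x_i y_{i+1} − x_{i+1} y_i) is linear in m.
With m=0 it equals 51; the coefficient of m is 6 (from the two edges through A).
So 6·m + 51 = 2·52.5 = 105 ⇒ m = 9.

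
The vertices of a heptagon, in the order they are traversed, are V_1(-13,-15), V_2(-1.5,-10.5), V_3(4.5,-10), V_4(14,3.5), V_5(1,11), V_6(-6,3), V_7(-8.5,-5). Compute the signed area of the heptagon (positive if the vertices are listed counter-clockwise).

Apply Gauss's area formula: 2A = Σ (x_i·y_{i+1} − x_{i+1}·y_i), indices taken mod 7.
Cross-terms: 114, 62.25, 155.75, 150.5, 69, 55.5, 62.5  ⇒  Σ = 669.5
Signed area = Σ/2 = 334.75 (positive ⇒ counter-clockwise traversal).

334.75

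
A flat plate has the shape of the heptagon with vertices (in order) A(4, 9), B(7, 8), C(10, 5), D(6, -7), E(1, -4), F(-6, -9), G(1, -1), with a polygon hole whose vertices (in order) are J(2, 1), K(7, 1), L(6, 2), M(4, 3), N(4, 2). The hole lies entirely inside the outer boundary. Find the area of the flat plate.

94.5

Outer boundary:
Apply the shoelace formula: 2A = Σ (x_i·y_{i+1} − x_{i+1}·y_i), indices taken mod 7.
A→B: (4)(8) − (7)(9) = -31
B→C: (7)(5) − (10)(8) = -45
C→D: (10)(-7) − (6)(5) = -100
D→E: (6)(-4) − (1)(-7) = -17
E→F: (1)(-9) − (-6)(-4) = -33
F→G: (-6)(-1) − (1)(-9) = 15
G→A: (1)(9) − (4)(-1) = 13
Σ = -198
Area = |Σ|/2 = 99.
Hole:
Apply the surveyor's formula: 2A = Σ (x_i·y_{i+1} − x_{i+1}·y_i), indices taken mod 5.
J→K: (2)(1) − (7)(1) = -5
K→L: (7)(2) − (6)(1) = 8
L→M: (6)(3) − (4)(2) = 10
M→N: (4)(2) − (4)(3) = -4
N→J: (4)(1) − (2)(2) = 0
Σ = 9
Area = |Σ|/2 = 4.5.
Net area = 99 − 4.5 = 94.5.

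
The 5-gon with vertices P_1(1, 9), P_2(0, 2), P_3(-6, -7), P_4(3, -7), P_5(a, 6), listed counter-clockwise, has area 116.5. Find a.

Write out the shoelace sum; only the two edges meeting at P_5 involve a:
2·Area = [(3·6 − a·(-7)) + (a·9 − 1·6)] + 77
       = 16·a + 89 = 233
⇒ a = 9.

9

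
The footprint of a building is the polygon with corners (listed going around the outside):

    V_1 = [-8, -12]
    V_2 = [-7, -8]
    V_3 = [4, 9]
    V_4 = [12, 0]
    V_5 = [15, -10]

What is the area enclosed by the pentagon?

Apply Gauss's area formula: 2A = Σ (x_i·y_{i+1} − x_{i+1}·y_i), indices taken mod 5.
V_1→V_2: (-8)(-8) − (-7)(-12) = -20
V_2→V_3: (-7)(9) − (4)(-8) = -31
V_3→V_4: (4)(0) − (12)(9) = -108
V_4→V_5: (12)(-10) − (15)(0) = -120
V_5→V_1: (15)(-12) − (-8)(-10) = -260
Σ = -539
Area = |Σ|/2 = 269.5.

269.5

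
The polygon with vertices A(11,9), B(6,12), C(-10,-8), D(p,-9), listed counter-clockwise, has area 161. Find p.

-1

The doubled signed area Σ (x_i y_{i+1} − x_{i+1} y_i) is linear in p.
With p=0 it equals 339; the coefficient of p is 17 (from the two edges through D).
So 17·p + 339 = 2·161 = 322 ⇒ p = -1.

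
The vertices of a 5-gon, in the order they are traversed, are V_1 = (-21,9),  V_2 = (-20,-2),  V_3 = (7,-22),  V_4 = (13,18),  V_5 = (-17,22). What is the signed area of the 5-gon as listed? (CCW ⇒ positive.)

Apply Gauss's area formula: 2A = Σ (x_i·y_{i+1} − x_{i+1}·y_i), indices taken mod 5.
V_1→V_2: (-21)(-2) − (-20)(9) = 222
V_2→V_3: (-20)(-22) − (7)(-2) = 454
V_3→V_4: (7)(18) − (13)(-22) = 412
V_4→V_5: (13)(22) − (-17)(18) = 592
V_5→V_1: (-17)(9) − (-21)(22) = 309
Σ = 1989
Signed area = Σ/2 = 994.5 (positive ⇒ counter-clockwise traversal).

994.5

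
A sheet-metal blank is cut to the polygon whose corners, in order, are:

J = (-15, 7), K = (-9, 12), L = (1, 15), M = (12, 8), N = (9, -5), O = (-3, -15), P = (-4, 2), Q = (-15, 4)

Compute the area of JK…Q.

Apply the shoelace formula: 2A = Σ (x_i·y_{i+1} − x_{i+1}·y_i), indices taken mod 8.
Σ = (-117) + (-147) + (-172) + (-132) + (-150) + (-66) + (14) + (-45) = -815
Area = |Σ|/2 = 407.5.

407.5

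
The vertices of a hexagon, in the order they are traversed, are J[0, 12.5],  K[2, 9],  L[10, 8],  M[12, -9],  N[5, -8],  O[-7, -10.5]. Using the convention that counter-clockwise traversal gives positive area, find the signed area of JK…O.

Apply Gauss's area formula: 2A = Σ (x_i·y_{i+1} − x_{i+1}·y_i), indices taken mod 6.
Σ = (-25) + (-74) + (-186) + (-51) + (-108.5) + (-87.5) = -532
Signed area = Σ/2 = -266 (negative ⇒ clockwise traversal).

-266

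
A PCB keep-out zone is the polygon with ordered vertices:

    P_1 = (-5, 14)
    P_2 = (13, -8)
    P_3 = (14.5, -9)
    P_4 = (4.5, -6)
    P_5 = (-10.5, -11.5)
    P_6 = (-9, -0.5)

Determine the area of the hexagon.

Σ = (-142) + (-1) + (-46.5) + (-114.75) + (-98.25) + (-128.5) = -531
Area = |Σ|/2 = 265.5.

265.5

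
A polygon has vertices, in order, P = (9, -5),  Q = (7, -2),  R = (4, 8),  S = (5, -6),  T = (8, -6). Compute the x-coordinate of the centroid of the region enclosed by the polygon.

Apply the surveyor's formula. First the cross-terms c_i = x_i·y_{i+1} − x_{i+1}·y_i:
  17, 64, -64, 18, 14  ⇒  2A = 49, A = 24.5.
Then Σ (x_i + x_{i+1})·c_i = 872, so x̄ = 872 / (6·24.5) = 872/147.

872/147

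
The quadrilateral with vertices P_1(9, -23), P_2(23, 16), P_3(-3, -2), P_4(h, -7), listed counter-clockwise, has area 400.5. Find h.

-2

Write out the shoelace sum; only the two edges meeting at P_4 involve h:
2·Area = [((-3)·(-7) − h·(-2)) + (h·(-23) − 9·(-7))] + 675
       = -21·h + 759 = 801
⇒ h = -2.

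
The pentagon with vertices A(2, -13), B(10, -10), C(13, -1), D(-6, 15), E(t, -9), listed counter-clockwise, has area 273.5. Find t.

-2

Write out the shoelace sum; only the two edges meeting at E involve t:
2·Area = [((-6)·(-9) − t·15) + (t·(-13) − 2·(-9))] + 419
       = -28·t + 491 = 547
⇒ t = -2.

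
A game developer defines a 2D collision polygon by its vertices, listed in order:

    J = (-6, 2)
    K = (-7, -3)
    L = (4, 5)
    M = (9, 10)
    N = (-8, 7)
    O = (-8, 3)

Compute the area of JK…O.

90.5

Apply the surveyor's formula: 2A = Σ (x_i·y_{i+1} − x_{i+1}·y_i), indices taken mod 6.
Σ = (32) + (-23) + (-5) + (143) + (32) + (2) = 181
Area = |Σ|/2 = 90.5.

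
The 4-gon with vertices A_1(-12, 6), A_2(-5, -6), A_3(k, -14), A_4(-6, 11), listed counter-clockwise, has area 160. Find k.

The doubled signed area Σ (x_i y_{i+1} − x_{i+1} y_i) is linear in k.
With k=0 it equals 184; the coefficient of k is 17 (from the two edges through A_3).
So 17·k + 184 = 2·160 = 320 ⇒ k = 8.

8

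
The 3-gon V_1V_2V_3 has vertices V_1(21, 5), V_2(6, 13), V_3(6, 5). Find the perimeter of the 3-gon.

40

|V_1V_2| = √((-15)² + (8)²) = √289 = 17
|V_2V_3| = √((0)² + (-8)²) = √64 = 8
|V_3V_1| = √((15)² + (0)²) = √225 = 15
Perimeter = 17 + 8 + 15 = 40.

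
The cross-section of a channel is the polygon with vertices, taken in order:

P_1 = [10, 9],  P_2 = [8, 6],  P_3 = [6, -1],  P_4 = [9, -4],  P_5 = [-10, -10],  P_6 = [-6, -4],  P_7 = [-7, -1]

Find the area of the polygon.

Cross-terms: -12, -44, -15, -130, -20, -22, -53  ⇒  Σ = -296
Area = |Σ|/2 = 148.

148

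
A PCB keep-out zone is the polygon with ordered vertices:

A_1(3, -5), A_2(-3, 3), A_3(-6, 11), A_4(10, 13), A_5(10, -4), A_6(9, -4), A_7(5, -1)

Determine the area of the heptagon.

197

A_1→A_2: (3)(3) − (-3)(-5) = -6
A_2→A_3: (-3)(11) − (-6)(3) = -15
A_3→A_4: (-6)(13) − (10)(11) = -188
A_4→A_5: (10)(-4) − (10)(13) = -170
A_5→A_6: (10)(-4) − (9)(-4) = -4
A_6→A_7: (9)(-1) − (5)(-4) = 11
A_7→A_1: (5)(-5) − (3)(-1) = -22
Σ = -394
Area = |Σ|/2 = 197.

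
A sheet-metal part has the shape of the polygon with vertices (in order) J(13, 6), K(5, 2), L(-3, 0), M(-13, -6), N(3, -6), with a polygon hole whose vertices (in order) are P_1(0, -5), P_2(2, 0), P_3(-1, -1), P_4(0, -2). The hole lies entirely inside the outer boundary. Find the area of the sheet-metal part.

Outer boundary:
Cross-terms: -4, 6, 18, 96, 96  ⇒  Σ = 212
Area = |Σ|/2 = 106.
Hole:
Σ = (10) + (-2) + (2) + (0) = 10
Area = |Σ|/2 = 5.
Net area = 106 − 5 = 101.

101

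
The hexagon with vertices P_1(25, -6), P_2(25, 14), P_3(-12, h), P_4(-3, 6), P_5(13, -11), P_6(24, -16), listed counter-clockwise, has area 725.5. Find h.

21

Write out the shoelace sum; only the two edges meeting at P_3 involve h:
2·Area = [(25·h − (-12)·14) + ((-12)·6 − (-3)·h)] + 767
       = 28·h + 863 = 1451
⇒ h = 21.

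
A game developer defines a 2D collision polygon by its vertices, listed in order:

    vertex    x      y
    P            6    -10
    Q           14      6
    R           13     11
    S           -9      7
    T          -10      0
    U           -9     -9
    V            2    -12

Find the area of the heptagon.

390

Cross-terms: 176, 76, 190, 70, 90, 126, 52  ⇒  Σ = 780
Area = |Σ|/2 = 390.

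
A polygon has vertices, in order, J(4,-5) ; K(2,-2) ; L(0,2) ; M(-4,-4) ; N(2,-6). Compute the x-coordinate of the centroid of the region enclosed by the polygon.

2/45

Apply Gauss's area formula. First the cross-terms c_i = x_i·y_{i+1} − x_{i+1}·y_i:
  2, 4, 8, 32, 14  ⇒  2A = 60, A = 30.
Then Σ (x_i + x_{i+1})·c_i = 8, so x̄ = 8 / (6·30) = 2/45.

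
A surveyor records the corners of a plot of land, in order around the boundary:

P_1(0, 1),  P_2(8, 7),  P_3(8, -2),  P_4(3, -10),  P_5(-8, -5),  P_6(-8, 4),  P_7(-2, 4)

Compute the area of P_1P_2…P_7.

Apply the surveyor's formula: 2A = Σ (x_i·y_{i+1} − x_{i+1}·y_i), indices taken mod 7.
Cross-terms: -8, -72, -74, -95, -72, -24, -2  ⇒  Σ = -347
Area = |Σ|/2 = 173.5.

173.5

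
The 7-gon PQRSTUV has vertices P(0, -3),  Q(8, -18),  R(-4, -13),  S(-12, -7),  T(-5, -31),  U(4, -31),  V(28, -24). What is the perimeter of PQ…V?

134

|PQ| = √((8)² + (-15)²) = √289 = 17
|QR| = √((-12)² + (5)²) = √169 = 13
|RS| = √((-8)² + (6)²) = √100 = 10
|ST| = √((7)² + (-24)²) = √625 = 25
|TU| = √((9)² + (0)²) = √81 = 9
|UV| = √((24)² + (7)²) = √625 = 25
|VP| = √((-28)² + (21)²) = √1225 = 35
Perimeter = 17 + 13 + 10 + 25 + 9 + 25 + 35 = 134.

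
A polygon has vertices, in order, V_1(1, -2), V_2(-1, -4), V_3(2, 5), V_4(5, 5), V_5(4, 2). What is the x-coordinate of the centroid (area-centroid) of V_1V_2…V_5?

Apply the shoelace formula. First the cross-terms c_i = x_i·y_{i+1} − x_{i+1}·y_i:
  -6, 3, -15, -10, -10  ⇒  2A = -38, A = -19.
Then Σ (x_i + x_{i+1})·c_i = -242, so x̄ = -242 / (6·(-19)) = 121/57.

121/57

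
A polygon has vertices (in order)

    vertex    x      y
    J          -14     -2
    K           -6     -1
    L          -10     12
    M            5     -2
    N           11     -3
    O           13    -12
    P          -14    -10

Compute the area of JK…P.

308

Apply Gauss's area formula: 2A = Σ (x_i·y_{i+1} − x_{i+1}·y_i), indices taken mod 7.
Cross-terms: 2, -82, -40, 7, -93, -298, -112  ⇒  Σ = -616
Area = |Σ|/2 = 308.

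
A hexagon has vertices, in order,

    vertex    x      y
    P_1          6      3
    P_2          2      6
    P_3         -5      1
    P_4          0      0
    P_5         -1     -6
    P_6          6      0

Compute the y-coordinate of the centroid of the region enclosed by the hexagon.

83/87

Apply the surveyor's formula. First the cross-terms c_i = x_i·y_{i+1} − x_{i+1}·y_i:
  30, 32, 0, 0, 36, 18  ⇒  2A = 116, A = 58.
Then Σ (y_i + y_{i+1})·c_i = 332, so ȳ = 332 / (6·58) = 83/87.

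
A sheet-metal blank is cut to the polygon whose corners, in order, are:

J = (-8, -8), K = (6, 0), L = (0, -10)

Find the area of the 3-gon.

Cross-terms: 48, -60, -80  ⇒  Σ = -92
Area = |Σ|/2 = 46.

46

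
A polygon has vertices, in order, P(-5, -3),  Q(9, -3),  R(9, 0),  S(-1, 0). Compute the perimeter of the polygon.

32

|PQ| = √((14)² + (0)²) = √196 = 14
|QR| = √((0)² + (3)²) = √9 = 3
|RS| = √((-10)² + (0)²) = √100 = 10
|SP| = √((-4)² + (-3)²) = √25 = 5
Perimeter = 14 + 3 + 10 + 5 = 32.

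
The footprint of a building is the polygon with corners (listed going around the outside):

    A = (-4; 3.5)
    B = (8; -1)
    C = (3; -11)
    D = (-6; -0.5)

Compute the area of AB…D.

Apply the surveyor's formula: 2A = Σ (x_i·y_{i+1} − x_{i+1}·y_i), indices taken mod 4.
A→B: (-4)(-1) − (8)(3.5) = -24
B→C: (8)(-11) − (3)(-1) = -85
C→D: (3)(-0.5) − (-6)(-11) = -67.5
D→A: (-6)(3.5) − (-4)(-0.5) = -23
Σ = -199.5
Area = |Σ|/2 = 99.75.

99.75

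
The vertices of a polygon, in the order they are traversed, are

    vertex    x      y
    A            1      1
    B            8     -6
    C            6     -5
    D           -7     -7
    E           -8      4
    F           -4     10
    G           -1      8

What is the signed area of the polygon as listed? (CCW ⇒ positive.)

Apply the surveyor's formula: 2A = Σ (x_i·y_{i+1} − x_{i+1}·y_i), indices taken mod 7.
Cross-terms: -14, -4, -77, -84, -64, -22, -9  ⇒  Σ = -274
Signed area = Σ/2 = -137 (negative ⇒ clockwise traversal).

-137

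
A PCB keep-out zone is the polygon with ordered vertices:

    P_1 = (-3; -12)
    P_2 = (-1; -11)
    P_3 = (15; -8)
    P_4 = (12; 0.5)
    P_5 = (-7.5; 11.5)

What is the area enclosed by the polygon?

P_1→P_2: (-3)(-11) − (-1)(-12) = 21
P_2→P_3: (-1)(-8) − (15)(-11) = 173
P_3→P_4: (15)(0.5) − (12)(-8) = 103.5
P_4→P_5: (12)(11.5) − (-7.5)(0.5) = 141.75
P_5→P_1: (-7.5)(-12) − (-3)(11.5) = 124.5
Σ = 563.75
Area = |Σ|/2 = 281.875.

281.875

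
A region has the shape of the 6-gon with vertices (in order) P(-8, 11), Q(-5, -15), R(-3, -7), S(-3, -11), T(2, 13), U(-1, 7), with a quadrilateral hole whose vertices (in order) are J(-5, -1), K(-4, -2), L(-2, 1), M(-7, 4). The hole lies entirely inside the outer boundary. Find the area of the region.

104

Outer boundary:
Apply Gauss's area formula: 2A = Σ (x_i·y_{i+1} − x_{i+1}·y_i), indices taken mod 6.
Σ = (175) + (-10) + (12) + (-17) + (27) + (45) = 232
Area = |Σ|/2 = 116.
Hole:
Σ = (6) + (-8) + (-1) + (27) = 24
Area = |Σ|/2 = 12.
Net area = 116 − 12 = 104.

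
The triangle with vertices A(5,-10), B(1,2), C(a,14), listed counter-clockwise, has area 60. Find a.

-13

Write out the shoelace sum; only the two edges meeting at C involve a:
2·Area = [(1·14 − a·2) + (a·(-10) − 5·14)] + 20
       = -12·a + -36 = 120
⇒ a = -13.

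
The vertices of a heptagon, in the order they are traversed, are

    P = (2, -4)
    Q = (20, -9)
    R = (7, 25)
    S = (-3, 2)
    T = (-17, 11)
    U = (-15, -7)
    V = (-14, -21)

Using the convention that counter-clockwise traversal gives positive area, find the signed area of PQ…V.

657

Cross-terms: 62, 563, 89, 1, 284, 217, 98  ⇒  Σ = 1314
Signed area = Σ/2 = 657 (positive ⇒ counter-clockwise traversal).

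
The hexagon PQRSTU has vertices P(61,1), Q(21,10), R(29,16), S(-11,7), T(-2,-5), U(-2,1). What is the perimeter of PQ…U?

|PQ| = √((-40)² + (9)²) = √1681 = 41
|QR| = √((8)² + (6)²) = √100 = 10
|RS| = √((-40)² + (-9)²) = √1681 = 41
|ST| = √((9)² + (-12)²) = √225 = 15
|TU| = √((0)² + (6)²) = √36 = 6
|UP| = √((63)² + (0)²) = √3969 = 63
Perimeter = 41 + 10 + 41 + 15 + 6 + 63 = 176.

176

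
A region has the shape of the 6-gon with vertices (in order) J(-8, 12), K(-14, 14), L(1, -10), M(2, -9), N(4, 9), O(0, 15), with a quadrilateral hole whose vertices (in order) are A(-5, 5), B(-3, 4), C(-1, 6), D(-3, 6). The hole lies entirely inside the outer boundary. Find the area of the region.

Outer boundary:
J→K: (-8)(14) − (-14)(12) = 56
K→L: (-14)(-10) − (1)(14) = 126
L→M: (1)(-9) − (2)(-10) = 11
M→N: (2)(9) − (4)(-9) = 54
N→O: (4)(15) − (0)(9) = 60
O→J: (0)(12) − (-8)(15) = 120
Σ = 427
Area = |Σ|/2 = 213.5.
Hole:
Apply the shoelace formula: 2A = Σ (x_i·y_{i+1} − x_{i+1}·y_i), indices taken mod 4.
Σ = (-5) + (-14) + (12) + (15) = 8
Area = |Σ|/2 = 4.
Net area = 213.5 − 4 = 209.5.

209.5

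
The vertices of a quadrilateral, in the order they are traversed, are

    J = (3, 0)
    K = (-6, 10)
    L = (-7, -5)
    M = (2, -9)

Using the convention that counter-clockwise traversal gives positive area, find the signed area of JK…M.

115

Apply Gauss's area formula: 2A = Σ (x_i·y_{i+1} − x_{i+1}·y_i), indices taken mod 4.
J→K: (3)(10) − (-6)(0) = 30
K→L: (-6)(-5) − (-7)(10) = 100
L→M: (-7)(-9) − (2)(-5) = 73
M→J: (2)(0) − (3)(-9) = 27
Σ = 230
Signed area = Σ/2 = 115 (positive ⇒ counter-clockwise traversal).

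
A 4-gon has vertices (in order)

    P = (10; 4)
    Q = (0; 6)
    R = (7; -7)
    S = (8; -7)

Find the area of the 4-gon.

Apply Gauss's area formula: 2A = Σ (x_i·y_{i+1} − x_{i+1}·y_i), indices taken mod 4.
Σ = (60) + (-42) + (7) + (102) = 127
Area = |Σ|/2 = 63.5.

63.5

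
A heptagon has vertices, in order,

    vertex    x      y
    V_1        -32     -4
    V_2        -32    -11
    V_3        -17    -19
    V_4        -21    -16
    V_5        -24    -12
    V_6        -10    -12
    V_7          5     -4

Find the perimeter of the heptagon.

102

|V_1V_2| = √((0)² + (-7)²) = √49 = 7
|V_2V_3| = √((15)² + (-8)²) = √289 = 17
|V_3V_4| = √((-4)² + (3)²) = √25 = 5
|V_4V_5| = √((-3)² + (4)²) = √25 = 5
|V_5V_6| = √((14)² + (0)²) = √196 = 14
|V_6V_7| = √((15)² + (8)²) = √289 = 17
|V_7V_1| = √((-37)² + (0)²) = √1369 = 37
Perimeter = 7 + 17 + 5 + 5 + 14 + 17 + 37 = 102.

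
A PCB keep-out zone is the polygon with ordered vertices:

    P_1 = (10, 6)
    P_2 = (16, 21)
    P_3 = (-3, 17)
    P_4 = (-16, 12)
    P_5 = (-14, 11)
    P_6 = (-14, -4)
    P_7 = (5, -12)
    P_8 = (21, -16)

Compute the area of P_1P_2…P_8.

766.5

Σ = (114) + (335) + (236) + (-8) + (210) + (188) + (172) + (286) = 1533
Area = |Σ|/2 = 766.5.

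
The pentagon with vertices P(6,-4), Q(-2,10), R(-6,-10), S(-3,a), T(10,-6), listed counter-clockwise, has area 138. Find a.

-10

Write out the shoelace sum; only the two edges meeting at S involve a:
2·Area = [((-6)·a − (-3)·(-10)) + ((-3)·(-6) − 10·a)] + 128
       = -16·a + 116 = 276
⇒ a = -10.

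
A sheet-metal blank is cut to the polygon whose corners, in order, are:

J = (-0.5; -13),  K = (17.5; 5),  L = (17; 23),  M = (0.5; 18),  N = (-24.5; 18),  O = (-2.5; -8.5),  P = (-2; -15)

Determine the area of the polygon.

789.625

Apply Gauss's area formula: 2A = Σ (x_i·y_{i+1} − x_{i+1}·y_i), indices taken mod 7.
Σ = (225) + (317.5) + (294.5) + (450) + (253.25) + (20.5) + (18.5) = 1579.25
Area = |Σ|/2 = 789.625.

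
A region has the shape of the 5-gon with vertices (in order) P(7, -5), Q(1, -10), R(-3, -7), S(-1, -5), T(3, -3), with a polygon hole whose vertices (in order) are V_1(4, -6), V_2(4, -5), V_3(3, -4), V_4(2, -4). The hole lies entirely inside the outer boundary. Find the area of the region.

Outer boundary:
Apply the surveyor's formula: 2A = Σ (x_i·y_{i+1} − x_{i+1}·y_i), indices taken mod 5.
Σ = (-65) + (-37) + (8) + (18) + (6) = -70
Area = |Σ|/2 = 35.
Hole:
Apply the shoelace (surveyor's) formula: 2A = Σ (x_i·y_{i+1} − x_{i+1}·y_i), indices taken mod 4.
Cross-terms: 4, -1, -4, 4  ⇒  Σ = 3
Area = |Σ|/2 = 1.5.
Net area = 35 − 1.5 = 33.5.

33.5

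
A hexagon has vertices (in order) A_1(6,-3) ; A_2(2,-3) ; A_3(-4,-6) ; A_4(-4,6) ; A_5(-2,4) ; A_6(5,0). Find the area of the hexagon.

61.5

Apply the shoelace formula: 2A = Σ (x_i·y_{i+1} − x_{i+1}·y_i), indices taken mod 6.
Σ = (-12) + (-24) + (-48) + (-4) + (-20) + (-15) = -123
Area = |Σ|/2 = 61.5.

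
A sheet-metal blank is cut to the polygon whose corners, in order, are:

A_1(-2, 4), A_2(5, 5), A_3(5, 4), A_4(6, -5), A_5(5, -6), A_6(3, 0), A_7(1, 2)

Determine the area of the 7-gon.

31.5

Apply the shoelace (surveyor's) formula: 2A = Σ (x_i·y_{i+1} − x_{i+1}·y_i), indices taken mod 7.
A_1→A_2: (-2)(5) − (5)(4) = -30
A_2→A_3: (5)(4) − (5)(5) = -5
A_3→A_4: (5)(-5) − (6)(4) = -49
A_4→A_5: (6)(-6) − (5)(-5) = -11
A_5→A_6: (5)(0) − (3)(-6) = 18
A_6→A_7: (3)(2) − (1)(0) = 6
A_7→A_1: (1)(4) − (-2)(2) = 8
Σ = -63
Area = |Σ|/2 = 31.5.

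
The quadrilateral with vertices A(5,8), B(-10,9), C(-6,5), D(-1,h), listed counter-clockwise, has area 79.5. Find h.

-3

The doubled signed area Σ (x_i y_{i+1} − x_{i+1} y_i) is linear in h.
With h=0 it equals 126; the coefficient of h is -11 (from the two edges through D).
So -11·h + 126 = 2·79.5 = 159 ⇒ h = -3.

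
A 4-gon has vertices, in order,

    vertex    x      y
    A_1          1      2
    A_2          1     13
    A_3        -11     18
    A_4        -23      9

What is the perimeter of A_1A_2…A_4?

64

|A_1A_2| = √((0)² + (11)²) = √121 = 11
|A_2A_3| = √((-12)² + (5)²) = √169 = 13
|A_3A_4| = √((-12)² + (-9)²) = √225 = 15
|A_4A_1| = √((24)² + (-7)²) = √625 = 25
Perimeter = 11 + 13 + 15 + 25 = 64.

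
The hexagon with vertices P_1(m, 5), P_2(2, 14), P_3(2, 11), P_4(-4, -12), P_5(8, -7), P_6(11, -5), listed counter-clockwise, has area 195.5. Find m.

9

Write out the shoelace sum; only the two edges meeting at P_1 involve m:
2·Area = [(11·5 − m·(-5)) + (m·14 − 2·5)] + 175
       = 19·m + 220 = 391
⇒ m = 9.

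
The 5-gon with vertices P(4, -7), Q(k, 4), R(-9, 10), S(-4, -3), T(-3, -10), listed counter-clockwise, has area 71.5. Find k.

-4

Write out the shoelace sum; only the two edges meeting at Q involve k:
2·Area = [(4·4 − k·(-7)) + (k·10 − (-9)·4)] + 159
       = 17·k + 211 = 143
⇒ k = -4.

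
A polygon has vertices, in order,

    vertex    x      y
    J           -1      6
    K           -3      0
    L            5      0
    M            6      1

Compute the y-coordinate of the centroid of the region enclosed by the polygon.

31/15

Apply the shoelace (surveyor's) formula. First the cross-terms c_i = x_i·y_{i+1} − x_{i+1}·y_i:
  18, 0, 5, 37  ⇒  2A = 60, A = 30.
Then Σ (y_i + y_{i+1})·c_i = 372, so ȳ = 372 / (6·30) = 31/15.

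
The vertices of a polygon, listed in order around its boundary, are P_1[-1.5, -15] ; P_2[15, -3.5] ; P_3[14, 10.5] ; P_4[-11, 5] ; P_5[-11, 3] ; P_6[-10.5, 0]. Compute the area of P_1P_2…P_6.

Apply the surveyor's formula: 2A = Σ (x_i·y_{i+1} − x_{i+1}·y_i), indices taken mod 6.
Cross-terms: 230.25, 206.5, 185.5, 22, 31.5, 157.5  ⇒  Σ = 833.25
Area = |Σ|/2 = 416.625.

416.625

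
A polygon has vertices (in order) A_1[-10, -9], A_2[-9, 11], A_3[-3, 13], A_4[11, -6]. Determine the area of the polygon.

Apply the shoelace formula: 2A = Σ (x_i·y_{i+1} − x_{i+1}·y_i), indices taken mod 4.
Σ = (-191) + (-84) + (-125) + (-159) = -559
Area = |Σ|/2 = 279.5.

279.5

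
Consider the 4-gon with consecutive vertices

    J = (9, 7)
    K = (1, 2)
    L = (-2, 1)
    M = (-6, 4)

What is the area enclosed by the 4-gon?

32

Apply Gauss's area formula: 2A = Σ (x_i·y_{i+1} − x_{i+1}·y_i), indices taken mod 4.
J→K: (9)(2) − (1)(7) = 11
K→L: (1)(1) − (-2)(2) = 5
L→M: (-2)(4) − (-6)(1) = -2
M→J: (-6)(7) − (9)(4) = -78
Σ = -64
Area = |Σ|/2 = 32.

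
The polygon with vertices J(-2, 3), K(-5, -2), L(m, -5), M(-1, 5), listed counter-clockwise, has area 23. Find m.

0

The doubled signed area Σ (x_i y_{i+1} − x_{i+1} y_i) is linear in m.
With m=0 it equals 46; the coefficient of m is 7 (from the two edges through L).
So 7·m + 46 = 2·23 = 46 ⇒ m = 0.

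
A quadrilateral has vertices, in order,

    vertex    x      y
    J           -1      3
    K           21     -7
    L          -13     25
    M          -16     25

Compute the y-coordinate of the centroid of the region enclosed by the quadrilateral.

Apply the shoelace formula. First the cross-terms c_i = x_i·y_{i+1} − x_{i+1}·y_i:
  -56, 434, 75, -23  ⇒  2A = 430, A = 215.
Then Σ (y_i + y_{i+1})·c_i = 11142, so ȳ = 11142 / (6·215) = 1857/215.

1857/215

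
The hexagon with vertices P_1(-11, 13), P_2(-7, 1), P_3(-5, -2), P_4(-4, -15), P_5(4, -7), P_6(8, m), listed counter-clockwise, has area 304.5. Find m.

13

The doubled signed area Σ (x_i y_{i+1} − x_{i+1} y_i) is linear in m.
With m=0 it equals 414; the coefficient of m is 15 (from the two edges through P_6).
So 15·m + 414 = 2·304.5 = 609 ⇒ m = 13.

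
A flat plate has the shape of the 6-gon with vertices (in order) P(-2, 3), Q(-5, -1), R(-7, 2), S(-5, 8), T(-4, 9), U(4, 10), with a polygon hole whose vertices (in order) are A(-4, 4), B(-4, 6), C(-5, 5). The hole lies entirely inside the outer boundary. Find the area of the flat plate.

Outer boundary:
Σ = (17) + (-17) + (-46) + (-13) + (-76) + (32) = -103
Area = |Σ|/2 = 51.5.
Hole:
Apply the surveyor's formula: 2A = Σ (x_i·y_{i+1} − x_{i+1}·y_i), indices taken mod 3.
Cross-terms: -8, 10, 0  ⇒  Σ = 2
Area = |Σ|/2 = 1.
Net area = 51.5 − 1 = 50.5.

50.5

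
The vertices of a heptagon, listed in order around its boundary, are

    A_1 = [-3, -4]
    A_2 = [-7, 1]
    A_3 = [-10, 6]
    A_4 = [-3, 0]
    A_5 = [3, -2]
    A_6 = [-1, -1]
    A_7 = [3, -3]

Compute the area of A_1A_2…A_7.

29.5

Apply the shoelace (surveyor's) formula: 2A = Σ (x_i·y_{i+1} − x_{i+1}·y_i), indices taken mod 7.
Cross-terms: -31, -32, 18, 6, -5, 6, -21  ⇒  Σ = -59
Area = |Σ|/2 = 29.5.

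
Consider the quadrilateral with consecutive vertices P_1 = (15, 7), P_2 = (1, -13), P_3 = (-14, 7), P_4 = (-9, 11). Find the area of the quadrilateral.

Σ = (-202) + (-175) + (-91) + (-228) = -696
Area = |Σ|/2 = 348.

348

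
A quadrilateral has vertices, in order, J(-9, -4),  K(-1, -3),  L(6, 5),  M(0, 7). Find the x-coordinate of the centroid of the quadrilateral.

Apply the surveyor's formula. First the cross-terms c_i = x_i·y_{i+1} − x_{i+1}·y_i:
  23, 13, 42, 63  ⇒  2A = 141, A = 70.5.
Then Σ (x_i + x_{i+1})·c_i = -480, so x̄ = -480 / (6·70.5) = -160/141.

-160/141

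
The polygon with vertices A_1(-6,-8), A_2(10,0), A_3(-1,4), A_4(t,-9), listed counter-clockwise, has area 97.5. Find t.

-10

The doubled signed area Σ (x_i y_{i+1} − x_{i+1} y_i) is linear in t.
With t=0 it equals 75; the coefficient of t is -12 (from the two edges through A_4).
So -12·t + 75 = 2·97.5 = 195 ⇒ t = -10.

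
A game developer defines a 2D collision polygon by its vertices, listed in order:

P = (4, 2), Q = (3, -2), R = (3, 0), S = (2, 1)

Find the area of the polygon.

Apply the shoelace formula: 2A = Σ (x_i·y_{i+1} − x_{i+1}·y_i), indices taken mod 4.
Σ = (-14) + (6) + (3) + (0) = -5
Area = |Σ|/2 = 2.5.

2.5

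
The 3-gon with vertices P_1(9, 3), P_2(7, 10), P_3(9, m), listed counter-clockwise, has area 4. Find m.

The doubled signed area Σ (x_i y_{i+1} − x_{i+1} y_i) is linear in m.
With m=0 it equals 6; the coefficient of m is -2 (from the two edges through P_3).
So -2·m + 6 = 2·4 = 8 ⇒ m = -1.

-1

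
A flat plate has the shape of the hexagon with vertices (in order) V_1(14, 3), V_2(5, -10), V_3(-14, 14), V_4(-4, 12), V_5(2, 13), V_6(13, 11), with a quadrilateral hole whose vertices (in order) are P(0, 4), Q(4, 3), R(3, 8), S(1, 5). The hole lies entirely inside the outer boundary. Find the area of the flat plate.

Outer boundary:
Cross-terms: -155, -70, -112, -76, -147, -115  ⇒  Σ = -675
Area = |Σ|/2 = 337.5.
Hole:
Cross-terms: -16, 23, 7, 4  ⇒  Σ = 18
Area = |Σ|/2 = 9.
Net area = 337.5 − 9 = 328.5.

328.5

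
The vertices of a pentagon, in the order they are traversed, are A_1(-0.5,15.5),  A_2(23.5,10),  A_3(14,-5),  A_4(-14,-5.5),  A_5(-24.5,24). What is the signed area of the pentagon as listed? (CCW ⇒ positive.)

-806.125

Σ = (-369.25) + (-257.5) + (-147) + (-470.75) + (-367.75) = -1612.25
Signed area = Σ/2 = -806.125 (negative ⇒ clockwise traversal).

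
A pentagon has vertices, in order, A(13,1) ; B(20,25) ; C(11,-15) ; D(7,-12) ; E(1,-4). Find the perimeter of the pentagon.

|AB| = √((7)² + (24)²) = √625 = 25
|BC| = √((-9)² + (-40)²) = √1681 = 41
|CD| = √((-4)² + (3)²) = √25 = 5
|DE| = √((-6)² + (8)²) = √100 = 10
|EA| = √((12)² + (5)²) = √169 = 13
Perimeter = 25 + 41 + 5 + 10 + 13 = 94.

94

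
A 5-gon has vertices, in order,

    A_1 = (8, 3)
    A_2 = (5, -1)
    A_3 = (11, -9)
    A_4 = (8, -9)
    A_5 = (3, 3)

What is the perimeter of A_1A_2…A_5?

36

|A_1A_2| = √((-3)² + (-4)²) = √25 = 5
|A_2A_3| = √((6)² + (-8)²) = √100 = 10
|A_3A_4| = √((-3)² + (0)²) = √9 = 3
|A_4A_5| = √((-5)² + (12)²) = √169 = 13
|A_5A_1| = √((5)² + (0)²) = √25 = 5
Perimeter = 5 + 10 + 3 + 13 + 5 = 36.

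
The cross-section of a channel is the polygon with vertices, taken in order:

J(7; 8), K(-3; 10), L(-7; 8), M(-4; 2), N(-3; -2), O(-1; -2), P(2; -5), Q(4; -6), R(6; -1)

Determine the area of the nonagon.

Σ = (94) + (46) + (18) + (14) + (4) + (9) + (8) + (32) + (55) = 280
Area = |Σ|/2 = 140.

140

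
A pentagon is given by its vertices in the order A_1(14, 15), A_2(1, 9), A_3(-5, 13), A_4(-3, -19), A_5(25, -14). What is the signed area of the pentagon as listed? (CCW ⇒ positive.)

695.5

Apply the shoelace formula: 2A = Σ (x_i·y_{i+1} − x_{i+1}·y_i), indices taken mod 5.
Σ = (111) + (58) + (134) + (517) + (571) = 1391
Signed area = Σ/2 = 695.5 (positive ⇒ counter-clockwise traversal).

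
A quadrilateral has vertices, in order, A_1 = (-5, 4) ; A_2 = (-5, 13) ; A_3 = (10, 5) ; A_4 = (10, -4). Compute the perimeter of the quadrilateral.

52

|A_1A_2| = √((0)² + (9)²) = √81 = 9
|A_2A_3| = √((15)² + (-8)²) = √289 = 17
|A_3A_4| = √((0)² + (-9)²) = √81 = 9
|A_4A_1| = √((-15)² + (8)²) = √289 = 17
Perimeter = 9 + 17 + 9 + 17 = 52.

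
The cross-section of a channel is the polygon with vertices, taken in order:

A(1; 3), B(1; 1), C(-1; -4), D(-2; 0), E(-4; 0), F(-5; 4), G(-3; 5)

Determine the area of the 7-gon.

Apply the surveyor's formula: 2A = Σ (x_i·y_{i+1} − x_{i+1}·y_i), indices taken mod 7.
Cross-terms: -2, -3, -8, 0, -16, -13, -14  ⇒  Σ = -56
Area = |Σ|/2 = 28.

28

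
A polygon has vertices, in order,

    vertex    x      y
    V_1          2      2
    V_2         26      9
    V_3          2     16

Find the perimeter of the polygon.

64

|V_1V_2| = √((24)² + (7)²) = √625 = 25
|V_2V_3| = √((-24)² + (7)²) = √625 = 25
|V_3V_1| = √((0)² + (-14)²) = √196 = 14
Perimeter = 25 + 25 + 14 = 64.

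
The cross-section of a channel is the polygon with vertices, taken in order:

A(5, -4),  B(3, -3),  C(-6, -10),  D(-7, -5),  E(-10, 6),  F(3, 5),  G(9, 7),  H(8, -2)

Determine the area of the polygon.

Apply the shoelace formula: 2A = Σ (x_i·y_{i+1} − x_{i+1}·y_i), indices taken mod 8.
A→B: (5)(-3) − (3)(-4) = -3
B→C: (3)(-10) − (-6)(-3) = -48
C→D: (-6)(-5) − (-7)(-10) = -40
D→E: (-7)(6) − (-10)(-5) = -92
E→F: (-10)(5) − (3)(6) = -68
F→G: (3)(7) − (9)(5) = -24
G→H: (9)(-2) − (8)(7) = -74
H→A: (8)(-4) − (5)(-2) = -22
Σ = -371
Area = |Σ|/2 = 185.5.

185.5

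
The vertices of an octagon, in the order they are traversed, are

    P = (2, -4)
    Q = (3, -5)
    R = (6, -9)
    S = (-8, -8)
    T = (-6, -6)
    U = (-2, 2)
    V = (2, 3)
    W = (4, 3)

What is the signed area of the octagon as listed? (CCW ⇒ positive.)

-88.5

Apply the surveyor's formula: 2A = Σ (x_i·y_{i+1} − x_{i+1}·y_i), indices taken mod 8.
Σ = (2) + (3) + (-120) + (0) + (-24) + (-10) + (-6) + (-22) = -177
Signed area = Σ/2 = -88.5 (negative ⇒ clockwise traversal).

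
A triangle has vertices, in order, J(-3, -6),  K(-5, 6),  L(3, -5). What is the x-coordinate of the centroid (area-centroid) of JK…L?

-5/3

Apply the shoelace (surveyor's) formula. First the cross-terms c_i = x_i·y_{i+1} − x_{i+1}·y_i:
  -48, 7, -33  ⇒  2A = -74, A = -37.
Then Σ (x_i + x_{i+1})·c_i = 370, so x̄ = 370 / (6·(-37)) = -5/3.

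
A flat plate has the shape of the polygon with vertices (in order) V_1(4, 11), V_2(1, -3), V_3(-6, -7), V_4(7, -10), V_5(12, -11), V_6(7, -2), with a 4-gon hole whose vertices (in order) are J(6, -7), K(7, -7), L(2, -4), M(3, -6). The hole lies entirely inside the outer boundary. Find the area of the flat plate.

117

Outer boundary:
Apply the surveyor's formula: 2A = Σ (x_i·y_{i+1} − x_{i+1}·y_i), indices taken mod 6.
Cross-terms: -23, -25, 109, 43, 53, 85  ⇒  Σ = 242
Area = |Σ|/2 = 121.
Hole:
Apply Gauss's area formula: 2A = Σ (x_i·y_{i+1} − x_{i+1}·y_i), indices taken mod 4.
Σ = (7) + (-14) + (0) + (15) = 8
Area = |Σ|/2 = 4.
Net area = 121 − 4 = 117.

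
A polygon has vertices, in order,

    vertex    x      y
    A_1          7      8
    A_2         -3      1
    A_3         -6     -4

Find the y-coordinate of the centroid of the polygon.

Apply the shoelace formula. First the cross-terms c_i = x_i·y_{i+1} − x_{i+1}·y_i:
  31, 18, -20  ⇒  2A = 29, A = 14.5.
Then Σ (y_i + y_{i+1})·c_i = 145, so ȳ = 145 / (6·14.5) = 5/3.

5/3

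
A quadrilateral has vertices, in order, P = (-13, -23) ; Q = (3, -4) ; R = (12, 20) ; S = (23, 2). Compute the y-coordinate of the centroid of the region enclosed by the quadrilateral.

Apply the surveyor's formula. First the cross-terms c_i = x_i·y_{i+1} − x_{i+1}·y_i:
  121, 108, -436, -503  ⇒  2A = -710, A = -355.
Then Σ (y_i + y_{i+1})·c_i = -568, so ȳ = -568 / (6·(-355)) = 4/15.

4/15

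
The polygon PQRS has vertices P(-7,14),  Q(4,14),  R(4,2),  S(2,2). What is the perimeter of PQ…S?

40

|PQ| = √((11)² + (0)²) = √121 = 11
|QR| = √((0)² + (-12)²) = √144 = 12
|RS| = √((-2)² + (0)²) = √4 = 2
|SP| = √((-9)² + (12)²) = √225 = 15
Perimeter = 11 + 12 + 2 + 15 = 40.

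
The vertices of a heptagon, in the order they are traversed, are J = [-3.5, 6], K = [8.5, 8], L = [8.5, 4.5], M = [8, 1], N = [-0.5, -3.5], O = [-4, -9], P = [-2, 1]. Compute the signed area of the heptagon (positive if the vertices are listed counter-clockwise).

-101.875

Apply the surveyor's formula: 2A = Σ (x_i·y_{i+1} − x_{i+1}·y_i), indices taken mod 7.
J→K: (-3.5)(8) − (8.5)(6) = -79
K→L: (8.5)(4.5) − (8.5)(8) = -29.75
L→M: (8.5)(1) − (8)(4.5) = -27.5
M→N: (8)(-3.5) − (-0.5)(1) = -27.5
N→O: (-0.5)(-9) − (-4)(-3.5) = -9.5
O→P: (-4)(1) − (-2)(-9) = -22
P→J: (-2)(6) − (-3.5)(1) = -8.5
Σ = -203.75
Signed area = Σ/2 = -101.875 (negative ⇒ clockwise traversal).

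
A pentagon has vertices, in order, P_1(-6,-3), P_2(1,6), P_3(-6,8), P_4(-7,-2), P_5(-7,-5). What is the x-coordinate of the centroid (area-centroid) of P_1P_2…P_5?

Apply Gauss's area formula. First the cross-terms c_i = x_i·y_{i+1} − x_{i+1}·y_i:
  -33, 44, 68, 21, -9  ⇒  2A = 91, A = 45.5.
Then Σ (x_i + x_{i+1})·c_i = -1116, so x̄ = -1116 / (6·45.5) = -372/91.

-372/91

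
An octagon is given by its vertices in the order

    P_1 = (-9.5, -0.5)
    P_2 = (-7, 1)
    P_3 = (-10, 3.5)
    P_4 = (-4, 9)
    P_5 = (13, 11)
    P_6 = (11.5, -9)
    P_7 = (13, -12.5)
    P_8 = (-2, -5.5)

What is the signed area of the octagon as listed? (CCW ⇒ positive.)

Apply the shoelace formula: 2A = Σ (x_i·y_{i+1} − x_{i+1}·y_i), indices taken mod 8.
Σ = (-13) + (-14.5) + (-76) + (-161) + (-243.5) + (-26.75) + (-96.5) + (-51.25) = -682.5
Signed area = Σ/2 = -341.25 (negative ⇒ clockwise traversal).

-341.25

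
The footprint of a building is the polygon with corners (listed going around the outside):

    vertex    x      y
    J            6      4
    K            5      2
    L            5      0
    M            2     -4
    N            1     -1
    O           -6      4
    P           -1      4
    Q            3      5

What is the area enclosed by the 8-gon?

J→K: (6)(2) − (5)(4) = -8
K→L: (5)(0) − (5)(2) = -10
L→M: (5)(-4) − (2)(0) = -20
M→N: (2)(-1) − (1)(-4) = 2
N→O: (1)(4) − (-6)(-1) = -2
O→P: (-6)(4) − (-1)(4) = -20
P→Q: (-1)(5) − (3)(4) = -17
Q→J: (3)(4) − (6)(5) = -18
Σ = -93
Area = |Σ|/2 = 46.5.

46.5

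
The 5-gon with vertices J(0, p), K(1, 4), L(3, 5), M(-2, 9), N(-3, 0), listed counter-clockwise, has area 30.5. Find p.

Write out the shoelace sum; only the two edges meeting at J involve p:
2·Area = [((-3)·p − 0·0) + (0·4 − 1·p)] + 57
       = -4·p + 57 = 61
⇒ p = -1.

-1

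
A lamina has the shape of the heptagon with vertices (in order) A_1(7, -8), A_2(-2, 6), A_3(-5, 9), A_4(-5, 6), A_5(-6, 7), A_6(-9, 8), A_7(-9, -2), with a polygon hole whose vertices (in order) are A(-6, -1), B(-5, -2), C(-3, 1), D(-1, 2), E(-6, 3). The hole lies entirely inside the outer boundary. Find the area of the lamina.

110.5

Outer boundary:
Apply the shoelace (surveyor's) formula: 2A = Σ (x_i·y_{i+1} − x_{i+1}·y_i), indices taken mod 7.
A_1→A_2: (7)(6) − (-2)(-8) = 26
A_2→A_3: (-2)(9) − (-5)(6) = 12
A_3→A_4: (-5)(6) − (-5)(9) = 15
A_4→A_5: (-5)(7) − (-6)(6) = 1
A_5→A_6: (-6)(8) − (-9)(7) = 15
A_6→A_7: (-9)(-2) − (-9)(8) = 90
A_7→A_1: (-9)(-8) − (7)(-2) = 86
Σ = 245
Area = |Σ|/2 = 122.5.
Hole:
Σ = (7) + (-11) + (-5) + (9) + (24) = 24
Area = |Σ|/2 = 12.
Net area = 122.5 − 12 = 110.5.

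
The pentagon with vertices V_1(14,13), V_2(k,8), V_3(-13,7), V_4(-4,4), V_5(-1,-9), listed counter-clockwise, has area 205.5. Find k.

The doubled signed area Σ (x_i y_{i+1} − x_{i+1} y_i) is linear in k.
With k=0 it equals 345; the coefficient of k is -6 (from the two edges through V_2).
So -6·k + 345 = 2·205.5 = 411 ⇒ k = -11.

-11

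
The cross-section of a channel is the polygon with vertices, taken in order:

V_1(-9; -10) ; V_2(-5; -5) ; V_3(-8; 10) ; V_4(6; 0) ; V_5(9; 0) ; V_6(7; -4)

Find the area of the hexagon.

148.5

Apply Gauss's area formula: 2A = Σ (x_i·y_{i+1} − x_{i+1}·y_i), indices taken mod 6.
V_1→V_2: (-9)(-5) − (-5)(-10) = -5
V_2→V_3: (-5)(10) − (-8)(-5) = -90
V_3→V_4: (-8)(0) − (6)(10) = -60
V_4→V_5: (6)(0) − (9)(0) = 0
V_5→V_6: (9)(-4) − (7)(0) = -36
V_6→V_1: (7)(-10) − (-9)(-4) = -106
Σ = -297
Area = |Σ|/2 = 148.5.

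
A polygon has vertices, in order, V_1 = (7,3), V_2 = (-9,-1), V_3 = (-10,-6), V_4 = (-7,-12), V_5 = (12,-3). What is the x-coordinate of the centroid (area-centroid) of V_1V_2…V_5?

Apply the shoelace formula. First the cross-terms c_i = x_i·y_{i+1} − x_{i+1}·y_i:
  20, 44, 78, 165, 57  ⇒  2A = 364, A = 182.
Then Σ (x_i + x_{i+1})·c_i = -294, so x̄ = -294 / (6·182) = -7/26.

-7/26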